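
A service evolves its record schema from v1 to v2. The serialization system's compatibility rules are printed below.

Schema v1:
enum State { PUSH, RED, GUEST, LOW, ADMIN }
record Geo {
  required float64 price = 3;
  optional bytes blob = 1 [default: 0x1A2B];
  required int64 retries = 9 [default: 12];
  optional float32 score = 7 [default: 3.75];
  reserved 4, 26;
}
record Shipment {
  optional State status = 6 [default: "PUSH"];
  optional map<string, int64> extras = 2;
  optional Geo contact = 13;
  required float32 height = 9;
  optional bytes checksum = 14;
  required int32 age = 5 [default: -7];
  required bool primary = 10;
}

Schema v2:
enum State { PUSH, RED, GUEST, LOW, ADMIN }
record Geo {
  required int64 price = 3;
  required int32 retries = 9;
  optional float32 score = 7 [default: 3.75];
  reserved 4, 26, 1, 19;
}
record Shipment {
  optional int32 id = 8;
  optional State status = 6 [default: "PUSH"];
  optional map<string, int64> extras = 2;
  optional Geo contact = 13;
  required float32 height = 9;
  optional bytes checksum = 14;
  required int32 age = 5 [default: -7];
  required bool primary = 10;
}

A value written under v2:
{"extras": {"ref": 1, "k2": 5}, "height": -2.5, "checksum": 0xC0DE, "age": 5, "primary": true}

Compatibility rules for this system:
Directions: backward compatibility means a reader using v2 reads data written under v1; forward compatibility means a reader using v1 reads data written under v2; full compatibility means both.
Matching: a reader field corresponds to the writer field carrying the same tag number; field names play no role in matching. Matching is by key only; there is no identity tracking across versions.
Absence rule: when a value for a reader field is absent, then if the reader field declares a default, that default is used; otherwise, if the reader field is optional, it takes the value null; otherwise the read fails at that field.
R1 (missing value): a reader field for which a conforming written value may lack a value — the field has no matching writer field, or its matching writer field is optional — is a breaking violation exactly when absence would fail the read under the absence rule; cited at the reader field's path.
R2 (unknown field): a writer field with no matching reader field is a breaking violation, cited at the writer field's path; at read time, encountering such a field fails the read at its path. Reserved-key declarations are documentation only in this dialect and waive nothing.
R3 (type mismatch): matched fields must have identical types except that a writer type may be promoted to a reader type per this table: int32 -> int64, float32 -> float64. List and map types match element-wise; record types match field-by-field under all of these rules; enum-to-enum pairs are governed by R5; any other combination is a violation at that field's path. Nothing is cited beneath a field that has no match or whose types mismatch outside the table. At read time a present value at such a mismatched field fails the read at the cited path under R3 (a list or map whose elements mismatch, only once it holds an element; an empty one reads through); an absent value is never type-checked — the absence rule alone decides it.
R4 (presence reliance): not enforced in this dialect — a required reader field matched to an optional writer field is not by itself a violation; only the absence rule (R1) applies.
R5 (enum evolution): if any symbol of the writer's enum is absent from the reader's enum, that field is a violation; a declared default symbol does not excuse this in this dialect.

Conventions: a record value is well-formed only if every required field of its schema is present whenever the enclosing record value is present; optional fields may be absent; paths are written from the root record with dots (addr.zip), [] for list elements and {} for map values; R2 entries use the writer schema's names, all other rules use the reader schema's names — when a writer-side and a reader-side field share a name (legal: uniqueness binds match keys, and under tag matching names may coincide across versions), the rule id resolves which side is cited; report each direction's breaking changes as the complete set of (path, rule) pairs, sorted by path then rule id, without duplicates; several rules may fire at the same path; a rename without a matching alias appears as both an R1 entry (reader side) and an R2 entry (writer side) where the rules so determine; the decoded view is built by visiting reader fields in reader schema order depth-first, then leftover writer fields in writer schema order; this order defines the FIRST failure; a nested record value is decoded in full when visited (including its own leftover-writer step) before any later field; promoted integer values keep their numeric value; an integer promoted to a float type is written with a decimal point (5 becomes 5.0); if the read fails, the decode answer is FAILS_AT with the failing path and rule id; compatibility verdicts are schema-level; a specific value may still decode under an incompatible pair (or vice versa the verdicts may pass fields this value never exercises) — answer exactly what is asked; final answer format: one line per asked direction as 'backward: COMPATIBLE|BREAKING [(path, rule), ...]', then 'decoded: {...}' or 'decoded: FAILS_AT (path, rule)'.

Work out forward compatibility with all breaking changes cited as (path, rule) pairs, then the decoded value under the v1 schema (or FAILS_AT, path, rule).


forward: BREAKING [(contact.price, R3), (id, R2)]; decoded: {"status": "PUSH", "extras": {"ref": 1, "k2": 5}, "contact": null, "height": -2.5, "checksum": 0xC0DE, "age": 5, "primary": true}

in Shipment below, arrows point writer -> reader
checking forward for Shipment: reader v1 against writer v2:
  status: State -> State, writer optional; from status
  extras: map<string, int64> -> map<string, int64>, writer optional; from extras
  contact: Geo -> Geo, writer optional; from contact
  height: float32 -> float32, writer required; from height
  checksum: bytes -> bytes, writer optional; from checksum
  age: int32 -> int32, writer required; from age
  primary: bool -> bool, writer required; from primary
  writer field id has no reader counterpart
  contact.price: int64 -> float64, writer required; from contact.price
  contact.blob: no writer match
  contact.retries: int32 -> int64, writer required; from contact.retries
  contact.score: float32 -> float32, writer optional; from contact.score
  violation R3 at contact.price
  violation R2 at id
  forward on Shipment therefore BREAKING (2)
decoding the Shipment value with the v1 reader:
  status := "PUSH" (no value, default fills)
  extras := {"ref": 1, "k2": 5}
  contact := null (not supplied -> null)
  height := -2.5
  checksum := 0xC0DE
  age := 5
  primary := true
  => decoded: {"status": "PUSH", "extras": {"ref": 1, "k2": 5}, "contact": null, "height": -2.5, "checksum": 0xC0DE, "age": 5, "primary": true}
diffs on Shipment not affecting the asked answer:
  field retries in record Geo: type int64 changed to int32 (its default is dropped) -> affects backward compatibility only, which is not asked
  removed field blob from record Geo (its key 1 joins the reserved list) -> affects backward compatibility only, which is not asked


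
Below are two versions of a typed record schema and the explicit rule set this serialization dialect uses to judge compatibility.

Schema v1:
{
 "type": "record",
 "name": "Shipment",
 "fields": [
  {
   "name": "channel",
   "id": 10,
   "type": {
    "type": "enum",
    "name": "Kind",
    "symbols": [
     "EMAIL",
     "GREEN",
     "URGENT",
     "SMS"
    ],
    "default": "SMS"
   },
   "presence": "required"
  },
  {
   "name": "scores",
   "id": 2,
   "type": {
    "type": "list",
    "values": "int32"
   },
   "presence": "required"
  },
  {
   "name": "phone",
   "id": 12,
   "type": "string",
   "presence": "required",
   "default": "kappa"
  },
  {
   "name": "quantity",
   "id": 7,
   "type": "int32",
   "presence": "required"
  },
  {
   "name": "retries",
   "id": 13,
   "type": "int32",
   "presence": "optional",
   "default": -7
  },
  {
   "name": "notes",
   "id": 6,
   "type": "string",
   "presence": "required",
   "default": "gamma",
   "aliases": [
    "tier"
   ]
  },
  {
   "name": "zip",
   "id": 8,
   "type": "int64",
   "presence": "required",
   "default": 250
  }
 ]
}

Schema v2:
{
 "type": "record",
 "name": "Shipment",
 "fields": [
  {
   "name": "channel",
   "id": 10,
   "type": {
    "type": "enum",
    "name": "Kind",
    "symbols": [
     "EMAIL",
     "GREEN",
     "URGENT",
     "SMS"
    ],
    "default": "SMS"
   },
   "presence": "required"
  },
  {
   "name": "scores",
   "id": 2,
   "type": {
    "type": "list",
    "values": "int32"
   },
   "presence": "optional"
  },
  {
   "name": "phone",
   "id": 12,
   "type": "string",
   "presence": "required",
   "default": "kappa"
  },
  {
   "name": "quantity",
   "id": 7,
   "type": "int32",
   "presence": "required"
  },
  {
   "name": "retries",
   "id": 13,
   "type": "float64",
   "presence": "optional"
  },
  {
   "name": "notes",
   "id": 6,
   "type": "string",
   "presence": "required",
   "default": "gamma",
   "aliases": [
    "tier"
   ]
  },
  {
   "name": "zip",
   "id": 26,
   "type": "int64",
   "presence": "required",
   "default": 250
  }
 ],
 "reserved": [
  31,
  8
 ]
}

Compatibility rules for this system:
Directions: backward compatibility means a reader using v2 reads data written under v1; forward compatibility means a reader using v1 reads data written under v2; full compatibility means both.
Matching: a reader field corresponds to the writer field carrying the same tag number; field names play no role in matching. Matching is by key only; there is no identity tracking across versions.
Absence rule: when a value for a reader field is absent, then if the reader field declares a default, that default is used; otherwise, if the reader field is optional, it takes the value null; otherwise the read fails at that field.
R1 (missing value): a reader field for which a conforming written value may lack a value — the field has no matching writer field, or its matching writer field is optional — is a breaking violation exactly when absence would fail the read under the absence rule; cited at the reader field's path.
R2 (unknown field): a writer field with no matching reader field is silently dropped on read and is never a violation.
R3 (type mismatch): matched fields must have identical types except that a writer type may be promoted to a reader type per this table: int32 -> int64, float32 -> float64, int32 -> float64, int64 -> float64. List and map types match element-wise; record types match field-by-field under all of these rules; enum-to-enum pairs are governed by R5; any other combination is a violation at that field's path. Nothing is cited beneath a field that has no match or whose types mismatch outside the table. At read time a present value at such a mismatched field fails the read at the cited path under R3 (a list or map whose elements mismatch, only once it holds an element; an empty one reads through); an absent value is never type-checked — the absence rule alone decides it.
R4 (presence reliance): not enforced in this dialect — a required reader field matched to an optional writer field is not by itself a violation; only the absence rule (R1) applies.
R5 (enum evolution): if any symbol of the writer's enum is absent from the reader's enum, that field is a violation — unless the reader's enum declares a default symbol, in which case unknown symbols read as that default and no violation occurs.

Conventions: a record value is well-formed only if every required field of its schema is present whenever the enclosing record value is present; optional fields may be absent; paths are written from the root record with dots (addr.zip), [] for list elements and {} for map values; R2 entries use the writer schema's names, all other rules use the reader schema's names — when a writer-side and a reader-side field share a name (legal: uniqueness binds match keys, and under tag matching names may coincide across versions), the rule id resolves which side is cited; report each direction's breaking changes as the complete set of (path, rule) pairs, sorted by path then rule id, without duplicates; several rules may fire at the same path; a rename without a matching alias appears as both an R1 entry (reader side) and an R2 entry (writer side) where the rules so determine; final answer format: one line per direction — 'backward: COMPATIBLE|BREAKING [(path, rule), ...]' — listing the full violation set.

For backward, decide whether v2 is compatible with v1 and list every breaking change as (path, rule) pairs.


backward: COMPATIBLE []

arrows below run writer -> reader for Shipment
backward analysis of Shipment with v2 as reader and v1 as writer:
  channel <- channel (Kind -> Kind, writer required)
  scores <- scores (list<int32> -> list<int32>, writer required)
  phone <- phone (string -> string, writer required)
  quantity <- quantity (int32 -> int32, writer required)
  retries <- retries (int32 -> float64, writer optional)
  notes <- notes (string -> string, writer required)
  no writer field matches reader zip
  writer zip: unknown to reader
  => backward: COMPATIBLE
checking off the Shipment differences that do not matter here:
  field zip in record Shipment: tag 8 changed to 26 -> no rule fires on it in Shipment's dialect; the asked verdict holds
  field retries in record Shipment: type int32 changed to float64 (its default is dropped) -> its effect on Shipment is confined to the forward direction, not asked
  field scores in record Shipment: required changed to optional -> its effect on Shipment is confined to the forward direction, not asked


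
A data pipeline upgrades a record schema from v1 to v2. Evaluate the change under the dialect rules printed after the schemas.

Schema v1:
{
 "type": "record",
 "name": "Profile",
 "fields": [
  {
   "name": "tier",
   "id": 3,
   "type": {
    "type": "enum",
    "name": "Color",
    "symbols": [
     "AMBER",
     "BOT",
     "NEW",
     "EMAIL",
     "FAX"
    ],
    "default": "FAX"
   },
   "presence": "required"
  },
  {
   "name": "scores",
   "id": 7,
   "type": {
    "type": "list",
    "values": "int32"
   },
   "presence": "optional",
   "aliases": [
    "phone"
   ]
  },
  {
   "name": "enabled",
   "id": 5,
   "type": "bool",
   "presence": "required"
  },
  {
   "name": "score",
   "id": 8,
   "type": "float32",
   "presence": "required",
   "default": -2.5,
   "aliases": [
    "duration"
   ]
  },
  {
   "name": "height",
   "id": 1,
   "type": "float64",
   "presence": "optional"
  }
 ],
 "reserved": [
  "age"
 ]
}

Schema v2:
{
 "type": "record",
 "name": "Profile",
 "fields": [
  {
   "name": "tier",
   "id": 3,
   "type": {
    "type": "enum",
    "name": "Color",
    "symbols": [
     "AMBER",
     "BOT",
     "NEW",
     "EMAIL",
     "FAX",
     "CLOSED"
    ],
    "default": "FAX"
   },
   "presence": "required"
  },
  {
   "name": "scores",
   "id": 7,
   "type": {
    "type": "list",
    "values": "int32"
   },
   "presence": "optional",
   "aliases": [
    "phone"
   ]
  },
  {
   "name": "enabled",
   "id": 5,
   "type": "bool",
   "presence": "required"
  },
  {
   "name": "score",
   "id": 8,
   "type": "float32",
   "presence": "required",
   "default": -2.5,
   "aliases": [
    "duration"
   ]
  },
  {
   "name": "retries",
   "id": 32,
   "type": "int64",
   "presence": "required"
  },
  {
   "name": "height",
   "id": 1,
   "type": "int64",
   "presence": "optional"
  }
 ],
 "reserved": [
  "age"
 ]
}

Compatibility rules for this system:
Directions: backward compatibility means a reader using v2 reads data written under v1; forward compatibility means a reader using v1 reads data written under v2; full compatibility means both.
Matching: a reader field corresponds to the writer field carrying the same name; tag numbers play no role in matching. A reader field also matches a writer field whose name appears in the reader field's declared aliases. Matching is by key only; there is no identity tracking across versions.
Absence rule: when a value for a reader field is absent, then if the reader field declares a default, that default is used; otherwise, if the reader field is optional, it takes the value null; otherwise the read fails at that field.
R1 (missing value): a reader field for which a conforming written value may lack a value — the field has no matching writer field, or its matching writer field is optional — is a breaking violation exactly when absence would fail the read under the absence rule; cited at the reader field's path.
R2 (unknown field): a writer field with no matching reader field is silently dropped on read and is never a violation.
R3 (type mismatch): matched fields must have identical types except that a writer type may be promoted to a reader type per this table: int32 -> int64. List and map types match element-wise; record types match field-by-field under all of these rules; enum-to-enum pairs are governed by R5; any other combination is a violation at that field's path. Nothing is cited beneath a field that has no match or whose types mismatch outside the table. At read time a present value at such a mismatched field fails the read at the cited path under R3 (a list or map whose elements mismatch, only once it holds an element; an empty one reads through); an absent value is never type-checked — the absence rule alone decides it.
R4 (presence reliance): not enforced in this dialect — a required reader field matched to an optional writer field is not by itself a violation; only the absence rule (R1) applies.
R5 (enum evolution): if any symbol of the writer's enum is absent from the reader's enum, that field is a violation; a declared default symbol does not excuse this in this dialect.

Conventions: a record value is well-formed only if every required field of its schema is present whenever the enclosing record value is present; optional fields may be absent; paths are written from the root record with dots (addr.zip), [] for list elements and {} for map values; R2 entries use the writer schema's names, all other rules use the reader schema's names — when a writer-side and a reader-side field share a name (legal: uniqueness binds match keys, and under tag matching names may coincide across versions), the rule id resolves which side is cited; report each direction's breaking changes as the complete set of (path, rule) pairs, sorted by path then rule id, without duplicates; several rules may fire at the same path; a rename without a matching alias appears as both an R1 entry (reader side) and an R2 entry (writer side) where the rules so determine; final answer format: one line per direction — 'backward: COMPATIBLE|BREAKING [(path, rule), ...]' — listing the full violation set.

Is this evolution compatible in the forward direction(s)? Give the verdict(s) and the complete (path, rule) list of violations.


each type pair in Profile: writer, then reader
checking forward for Profile: reader v1 against writer v2:
  tier <- tier (Color -> Color, writer required)
  scores <- scores (list<int32> -> list<int32>, writer optional)
  enabled <- enabled (bool -> bool, writer required)
  score <- score (float32 -> float32, writer required)
  height <- height (int64 -> float64, writer optional)
  writer field retries has no reader counterpart
  R3 fires at height
  R5 fires at tier
  => forward: BREAKING (2)
the rest of the Profile diff is inert for this question:
  added field retries to record Profile: required int64, tag 32 (in v2 it sits immediately before height) -> its effect on Profile is confined to the backward direction, not asked

forward: BREAKING [(height, R3), (tier, R5)]


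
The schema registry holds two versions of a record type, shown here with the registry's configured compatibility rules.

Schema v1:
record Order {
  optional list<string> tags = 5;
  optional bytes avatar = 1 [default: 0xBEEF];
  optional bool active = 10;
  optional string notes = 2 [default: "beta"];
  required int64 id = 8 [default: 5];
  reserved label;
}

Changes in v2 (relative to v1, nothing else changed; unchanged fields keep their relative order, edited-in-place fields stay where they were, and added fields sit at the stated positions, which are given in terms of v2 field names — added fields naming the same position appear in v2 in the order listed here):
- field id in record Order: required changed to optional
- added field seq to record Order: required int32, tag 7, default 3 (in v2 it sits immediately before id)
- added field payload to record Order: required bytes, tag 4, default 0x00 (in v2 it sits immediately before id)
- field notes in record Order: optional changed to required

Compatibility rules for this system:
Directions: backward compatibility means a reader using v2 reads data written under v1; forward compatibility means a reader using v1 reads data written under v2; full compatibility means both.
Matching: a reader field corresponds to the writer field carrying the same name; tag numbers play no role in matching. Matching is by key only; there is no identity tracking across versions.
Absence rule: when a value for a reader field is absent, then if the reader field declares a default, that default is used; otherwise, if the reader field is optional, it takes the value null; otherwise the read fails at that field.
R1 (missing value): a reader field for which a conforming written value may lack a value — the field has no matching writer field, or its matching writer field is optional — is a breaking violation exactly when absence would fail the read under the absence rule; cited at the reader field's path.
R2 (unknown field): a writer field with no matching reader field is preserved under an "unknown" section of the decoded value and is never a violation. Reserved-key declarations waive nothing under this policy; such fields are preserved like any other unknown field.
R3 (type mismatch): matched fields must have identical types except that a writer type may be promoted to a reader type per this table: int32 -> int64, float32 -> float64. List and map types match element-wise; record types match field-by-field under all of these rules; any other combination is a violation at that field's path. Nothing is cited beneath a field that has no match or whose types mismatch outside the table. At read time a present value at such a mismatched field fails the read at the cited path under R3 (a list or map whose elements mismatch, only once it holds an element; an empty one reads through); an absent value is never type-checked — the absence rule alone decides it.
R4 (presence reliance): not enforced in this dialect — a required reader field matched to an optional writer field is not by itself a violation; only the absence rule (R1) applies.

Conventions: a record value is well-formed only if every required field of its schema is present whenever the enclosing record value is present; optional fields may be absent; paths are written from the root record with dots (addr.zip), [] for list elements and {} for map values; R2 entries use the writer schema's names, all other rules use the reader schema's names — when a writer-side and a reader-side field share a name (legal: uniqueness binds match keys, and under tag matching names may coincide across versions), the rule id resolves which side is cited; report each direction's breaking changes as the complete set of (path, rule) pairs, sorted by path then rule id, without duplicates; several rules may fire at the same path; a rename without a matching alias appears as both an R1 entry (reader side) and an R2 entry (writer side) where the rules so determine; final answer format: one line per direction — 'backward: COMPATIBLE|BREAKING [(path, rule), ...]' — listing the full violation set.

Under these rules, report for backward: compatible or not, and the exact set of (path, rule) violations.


backward: COMPATIBLE []

in Order below, arrows point writer -> reader
checking backward for Order: reader v2 against writer v1:
  tags <- tags (list<string> -> list<string>, writer optional)
  avatar <- avatar (bytes -> bytes, writer optional)
  active <- active (bool -> bool, writer optional)
  notes <- notes (string -> string, writer optional)
  no writer field matches reader seq
  no writer field matches reader payload
  id <- id (int64 -> int64, writer required)
  => backward: COMPATIBLE
ruling out the remaining Order differences:
  field id in record Order: required changed to optional -> no rule fires on it in Order's dialect; the asked verdict holds
  added field payload to record Order: required bytes, tag 4, default 0x00 (in v2 it sits immediately before id) -> no rule fires on it in Order's dialect; the asked verdict holds
  added field seq to record Order: required int32, tag 7, default 3 (in v2 it sits immediately before id) -> no rule fires on it in Order's dialect; the asked verdict holds
  field notes in record Order: optional changed to required -> no rule fires on it in Order's dialect; the asked verdict holds


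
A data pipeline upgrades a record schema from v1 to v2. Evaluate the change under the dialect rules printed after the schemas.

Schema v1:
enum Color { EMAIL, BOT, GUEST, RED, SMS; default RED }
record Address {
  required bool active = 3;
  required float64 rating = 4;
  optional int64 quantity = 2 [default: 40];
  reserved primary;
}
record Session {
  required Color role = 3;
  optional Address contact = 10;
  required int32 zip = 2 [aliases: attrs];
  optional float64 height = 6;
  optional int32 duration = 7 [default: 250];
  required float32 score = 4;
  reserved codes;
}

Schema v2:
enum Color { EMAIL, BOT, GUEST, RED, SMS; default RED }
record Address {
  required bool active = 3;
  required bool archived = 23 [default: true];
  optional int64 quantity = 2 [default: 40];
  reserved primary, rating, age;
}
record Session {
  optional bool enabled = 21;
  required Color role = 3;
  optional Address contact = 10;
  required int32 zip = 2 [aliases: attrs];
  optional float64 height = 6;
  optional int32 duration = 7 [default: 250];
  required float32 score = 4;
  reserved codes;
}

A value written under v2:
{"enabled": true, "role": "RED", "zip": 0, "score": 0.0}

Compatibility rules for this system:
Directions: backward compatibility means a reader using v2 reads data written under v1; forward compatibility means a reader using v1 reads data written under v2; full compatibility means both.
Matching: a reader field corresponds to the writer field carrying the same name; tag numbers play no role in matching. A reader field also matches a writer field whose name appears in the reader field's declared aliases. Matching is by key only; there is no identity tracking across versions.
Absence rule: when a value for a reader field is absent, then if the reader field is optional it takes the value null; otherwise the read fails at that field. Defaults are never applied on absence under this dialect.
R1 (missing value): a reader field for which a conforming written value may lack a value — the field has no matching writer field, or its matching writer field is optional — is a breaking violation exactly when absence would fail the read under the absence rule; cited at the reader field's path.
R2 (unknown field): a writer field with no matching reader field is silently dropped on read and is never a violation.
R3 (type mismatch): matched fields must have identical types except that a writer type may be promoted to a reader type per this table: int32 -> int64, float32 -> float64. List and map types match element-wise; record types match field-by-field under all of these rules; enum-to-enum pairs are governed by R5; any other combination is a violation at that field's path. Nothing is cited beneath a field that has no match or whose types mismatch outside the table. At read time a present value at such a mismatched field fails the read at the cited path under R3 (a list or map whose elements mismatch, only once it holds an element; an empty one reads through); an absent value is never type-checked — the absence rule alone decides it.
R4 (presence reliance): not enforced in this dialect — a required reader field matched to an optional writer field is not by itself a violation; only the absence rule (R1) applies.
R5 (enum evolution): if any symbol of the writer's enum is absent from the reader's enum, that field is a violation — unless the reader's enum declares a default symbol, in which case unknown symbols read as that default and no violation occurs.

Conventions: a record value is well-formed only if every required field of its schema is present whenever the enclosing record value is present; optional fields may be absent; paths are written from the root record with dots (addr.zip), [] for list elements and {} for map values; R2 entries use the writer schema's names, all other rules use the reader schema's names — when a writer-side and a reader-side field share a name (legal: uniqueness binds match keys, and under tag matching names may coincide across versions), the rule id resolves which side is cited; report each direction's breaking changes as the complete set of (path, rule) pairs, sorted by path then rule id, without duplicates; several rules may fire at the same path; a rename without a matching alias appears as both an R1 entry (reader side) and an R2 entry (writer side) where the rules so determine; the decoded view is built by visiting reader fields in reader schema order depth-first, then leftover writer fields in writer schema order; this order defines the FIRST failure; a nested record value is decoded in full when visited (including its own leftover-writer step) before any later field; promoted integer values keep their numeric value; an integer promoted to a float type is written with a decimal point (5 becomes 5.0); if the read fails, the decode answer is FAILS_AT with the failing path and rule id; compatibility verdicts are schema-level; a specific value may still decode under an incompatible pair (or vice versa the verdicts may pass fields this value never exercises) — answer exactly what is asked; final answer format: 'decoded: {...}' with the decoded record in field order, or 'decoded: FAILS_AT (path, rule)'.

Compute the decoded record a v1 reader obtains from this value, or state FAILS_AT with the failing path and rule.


in Session below, arrows point writer -> reader
decoding the Session value with the v1 reader:
  role := "RED"
  contact := null (missing; optional => null)
  zip := 0
  height := null (missing; optional => null)
  duration := null (missing; optional => null)
  score := 0.0
  writer enabled: no reader field; dropped
  => decoded: {"role": "RED", "contact": null, "zip": 0, "height": null, "duration": null, "score": 0.0}
remaining Session differences; none change what is asked:
  added field enabled to record Session: optional bool, tag 21 (in v2 it sits immediately before role) -> fires no rule on Session under this dialect and leaves the result unchanged
  added field archived to record Address: required bool, tag 23, default true (in v2 it sits immediately before quantity) -> a verdict-level change on Session — the shown value reads the same
  removed field rating from record Address (its key "rating" joins the reserved list) -> a verdict-level change on Session — the shown value reads the same

decoded: {"role": "RED", "contact": null, "zip": 0, "height": null, "duration": null, "score": 0.0}


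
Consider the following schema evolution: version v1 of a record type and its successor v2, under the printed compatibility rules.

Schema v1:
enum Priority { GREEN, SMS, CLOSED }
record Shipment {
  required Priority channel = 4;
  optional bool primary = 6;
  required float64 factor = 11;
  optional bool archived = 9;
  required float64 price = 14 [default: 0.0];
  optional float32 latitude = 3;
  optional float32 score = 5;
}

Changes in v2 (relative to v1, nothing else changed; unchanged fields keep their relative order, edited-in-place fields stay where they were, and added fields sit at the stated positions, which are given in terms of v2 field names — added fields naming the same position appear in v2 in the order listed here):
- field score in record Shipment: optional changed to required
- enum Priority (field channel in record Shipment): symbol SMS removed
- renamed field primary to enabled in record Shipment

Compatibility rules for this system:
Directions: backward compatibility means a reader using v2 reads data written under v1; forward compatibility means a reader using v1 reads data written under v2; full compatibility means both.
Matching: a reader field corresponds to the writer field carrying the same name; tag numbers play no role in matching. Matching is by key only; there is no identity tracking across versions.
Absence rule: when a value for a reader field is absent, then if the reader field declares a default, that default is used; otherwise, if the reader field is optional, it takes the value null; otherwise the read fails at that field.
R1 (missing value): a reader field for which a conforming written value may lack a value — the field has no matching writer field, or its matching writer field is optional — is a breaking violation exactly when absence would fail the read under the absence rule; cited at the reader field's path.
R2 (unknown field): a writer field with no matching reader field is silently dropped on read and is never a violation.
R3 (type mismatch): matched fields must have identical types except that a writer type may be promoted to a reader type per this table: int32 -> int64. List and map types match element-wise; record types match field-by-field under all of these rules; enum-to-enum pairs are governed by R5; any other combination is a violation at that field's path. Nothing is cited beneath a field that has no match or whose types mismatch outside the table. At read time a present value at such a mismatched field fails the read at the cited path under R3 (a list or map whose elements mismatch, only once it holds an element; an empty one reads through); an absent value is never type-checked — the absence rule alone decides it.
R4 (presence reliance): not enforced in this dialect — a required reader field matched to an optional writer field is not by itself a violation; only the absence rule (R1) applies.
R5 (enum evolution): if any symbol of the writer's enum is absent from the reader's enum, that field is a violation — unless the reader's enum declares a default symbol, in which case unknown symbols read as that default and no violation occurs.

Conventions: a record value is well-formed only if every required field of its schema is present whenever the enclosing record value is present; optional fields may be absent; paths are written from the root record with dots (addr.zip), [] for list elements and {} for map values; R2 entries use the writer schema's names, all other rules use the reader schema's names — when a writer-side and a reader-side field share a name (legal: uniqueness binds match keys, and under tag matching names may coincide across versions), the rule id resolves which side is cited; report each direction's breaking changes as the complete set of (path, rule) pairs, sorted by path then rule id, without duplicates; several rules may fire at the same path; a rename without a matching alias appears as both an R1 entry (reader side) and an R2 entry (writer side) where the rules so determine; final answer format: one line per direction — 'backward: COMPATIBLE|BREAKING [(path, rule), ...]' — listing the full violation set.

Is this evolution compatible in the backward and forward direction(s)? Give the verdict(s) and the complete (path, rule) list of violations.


backward: BREAKING [(channel, R5), (score, R1)]; forward: COMPATIBLE []

arrows below run writer -> reader for Shipment
backward pass over Shipment, reader schema v2, writer schema v1:
  channel: Priority -> Priority, writer required; from channel
  no writer field matches reader enabled
  factor: float64 -> float64, writer required; from factor
  archived: bool -> bool, writer optional; from archived
  price: float64 -> float64, writer required; from price
  latitude: float32 -> float32, writer optional; from latitude
  score: float32 -> float32, writer optional; from score
  primary (writer side), unknown to reader
  rule R5 violated at channel
  rule R1 violated at score
  => backward verdict for Shipment: BREAKING, 2 violation(s)
forward pass over Shipment, reader schema v1, writer schema v2:
  channel: Priority -> Priority, writer required; from channel
  no writer field matches reader primary
  factor: float64 -> float64, writer required; from factor
  archived: bool -> bool, writer optional; from archived
  price: float64 -> float64, writer required; from price
  latitude: float32 -> float32, writer optional; from latitude
  score: float32 -> float32, writer required; from score
  enabled (writer side), unknown to reader
  => forward verdict for Shipment: COMPATIBLE, no violations


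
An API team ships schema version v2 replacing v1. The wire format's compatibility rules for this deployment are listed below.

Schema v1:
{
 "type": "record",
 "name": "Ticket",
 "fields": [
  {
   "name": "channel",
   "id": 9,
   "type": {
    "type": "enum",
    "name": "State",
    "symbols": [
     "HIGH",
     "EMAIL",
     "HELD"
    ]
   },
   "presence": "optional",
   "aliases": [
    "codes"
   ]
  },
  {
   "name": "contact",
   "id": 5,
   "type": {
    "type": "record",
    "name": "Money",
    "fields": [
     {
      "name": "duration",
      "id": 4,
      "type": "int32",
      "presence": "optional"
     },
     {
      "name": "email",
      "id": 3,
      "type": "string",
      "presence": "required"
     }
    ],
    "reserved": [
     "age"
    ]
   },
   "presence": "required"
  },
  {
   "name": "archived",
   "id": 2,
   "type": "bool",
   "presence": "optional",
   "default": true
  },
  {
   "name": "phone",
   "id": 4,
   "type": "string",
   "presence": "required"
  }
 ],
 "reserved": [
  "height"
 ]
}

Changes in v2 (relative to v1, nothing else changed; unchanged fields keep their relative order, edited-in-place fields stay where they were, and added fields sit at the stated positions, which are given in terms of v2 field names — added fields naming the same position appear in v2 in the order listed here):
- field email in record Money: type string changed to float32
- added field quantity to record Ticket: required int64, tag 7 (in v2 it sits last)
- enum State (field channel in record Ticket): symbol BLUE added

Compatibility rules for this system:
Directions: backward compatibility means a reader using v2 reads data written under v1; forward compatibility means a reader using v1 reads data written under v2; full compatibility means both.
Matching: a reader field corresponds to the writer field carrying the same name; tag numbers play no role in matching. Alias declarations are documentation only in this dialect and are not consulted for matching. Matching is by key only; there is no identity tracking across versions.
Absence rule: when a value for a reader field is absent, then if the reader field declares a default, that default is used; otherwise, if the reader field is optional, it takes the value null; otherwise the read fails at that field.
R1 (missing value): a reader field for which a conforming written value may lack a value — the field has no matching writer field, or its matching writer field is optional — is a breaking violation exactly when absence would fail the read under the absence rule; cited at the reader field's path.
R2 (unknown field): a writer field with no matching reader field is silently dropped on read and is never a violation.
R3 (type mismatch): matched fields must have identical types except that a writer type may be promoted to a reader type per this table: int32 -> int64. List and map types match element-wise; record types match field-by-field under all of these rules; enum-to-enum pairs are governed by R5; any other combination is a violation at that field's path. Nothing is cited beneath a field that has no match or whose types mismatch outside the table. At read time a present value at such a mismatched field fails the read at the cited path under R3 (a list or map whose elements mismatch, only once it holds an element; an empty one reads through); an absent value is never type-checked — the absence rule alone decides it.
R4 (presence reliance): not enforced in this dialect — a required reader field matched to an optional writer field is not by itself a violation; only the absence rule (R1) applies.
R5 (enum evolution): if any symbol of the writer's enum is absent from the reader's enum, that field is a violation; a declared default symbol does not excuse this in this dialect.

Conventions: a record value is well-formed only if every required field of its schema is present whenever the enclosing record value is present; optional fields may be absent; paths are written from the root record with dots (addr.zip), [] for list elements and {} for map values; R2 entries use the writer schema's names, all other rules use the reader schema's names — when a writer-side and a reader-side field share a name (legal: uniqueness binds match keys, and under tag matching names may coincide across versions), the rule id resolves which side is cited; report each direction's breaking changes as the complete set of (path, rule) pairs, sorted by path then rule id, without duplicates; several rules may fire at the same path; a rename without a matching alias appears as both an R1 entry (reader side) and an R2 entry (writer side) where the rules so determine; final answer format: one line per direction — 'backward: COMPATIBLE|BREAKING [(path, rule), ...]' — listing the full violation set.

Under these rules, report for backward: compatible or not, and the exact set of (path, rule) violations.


in Ticket below, arrows point writer -> reader
backward for Ticket (reader v2, writer v1):
  channel <- channel (State -> State, writer optional)
  contact <- contact (Money -> Money, writer required)
  archived <- archived (bool -> bool, writer optional)
  phone <- phone (string -> string, writer required)
  quantity: no writer match
  contact.duration <- contact.duration (int32 -> int32, writer optional)
  contact.email <- contact.email (string -> float32, writer required)
  rule R3 violated at contact.email
  rule R1 violated at quantity
  => 2 violation(s): backward is BREAKING for Ticket
checking off the Ticket differences that do not matter here:
  enum State (field channel in record Ticket): symbol BLUE added -> fires only in the forward direction of Ticket, which is not asked here

backward: BREAKING [(contact.email, R3), (quantity, R1)]
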